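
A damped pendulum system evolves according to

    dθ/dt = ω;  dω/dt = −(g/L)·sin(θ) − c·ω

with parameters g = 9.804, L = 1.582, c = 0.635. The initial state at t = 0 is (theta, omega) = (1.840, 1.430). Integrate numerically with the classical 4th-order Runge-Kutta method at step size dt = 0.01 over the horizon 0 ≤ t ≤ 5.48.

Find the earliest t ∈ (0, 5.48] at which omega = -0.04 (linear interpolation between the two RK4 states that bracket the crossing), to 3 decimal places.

t=0.000: state=(1.840, 1.430)
step 1 (dt=0.01): k1=(1.430, -6.882), k2=(1.396, -6.848), k3=(1.396, -6.849), k4=(1.362, -6.815); state += dt/6·(k1+2k2+2k3+k4)
t=0.010: state=(1.854, 1.362)
t=0.020: state=(1.867, 1.294)
t=0.030: state=(1.880, 1.227)
continuing one RK4 step at a time; state shown every 20 steps (Δt=0.2):
t=0.200: state=(1.997, 0.175)
t=0.230: state=(1.999, 0.005)
next step: t=0.240: state=(1.999, -0.052) — omega has crossed -0.04
linear interpolation between t=0.230 (0.00455) and t=0.240 (-0.05166) → t≈0.238

t = 0.238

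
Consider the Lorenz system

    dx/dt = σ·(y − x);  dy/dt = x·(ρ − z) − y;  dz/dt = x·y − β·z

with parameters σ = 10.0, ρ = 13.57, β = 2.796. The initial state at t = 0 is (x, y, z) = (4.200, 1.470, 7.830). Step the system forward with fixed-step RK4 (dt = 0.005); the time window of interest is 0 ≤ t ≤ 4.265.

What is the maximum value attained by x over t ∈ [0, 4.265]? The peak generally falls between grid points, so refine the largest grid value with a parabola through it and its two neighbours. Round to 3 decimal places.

max x = 8.939

t=0.000: state=(4.200, 1.470, 7.830)
step 1 (dt=0.005): k1=(-27.300, 22.638, -15.719), k2=(-26.052, 22.352, -15.475), k3=(-26.090, 22.368, -15.475), k4=(-24.877, 22.092, -15.239); state += dt/6·(k1+2k2+2k3+k4)
t=0.005: state=(4.070, 1.582, 7.753)
t=0.010: state=(3.951, 1.691, 7.678)
t=0.015: state=(3.843, 1.798, 7.605)
continuing one RK4 step at a time; state shown every 40 steps (Δt=0.2):
t=0.200: state=(4.089, 5.512, 6.449)
t=0.400: state=(8.050, 9.883, 11.641)
t=0.600: state=(7.432, 5.140, 17.042)
t=0.800: state=(3.635, 2.716, 12.396)
t=1.000: state=(3.538, 4.200, 8.793)
t=1.200: state=(5.944, 7.547, 9.402)
t=1.400: state=(8.049, 7.871, 14.881)
t=1.600: state=(5.564, 4.082, 14.565)
t=1.800: state=(4.052, 4.043, 10.937)
t=2.000: state=(5.170, 6.187, 9.795)
t=2.200: state=(7.212, 7.831, 12.798)
t=2.400: state=(6.570, 5.521, 14.742)
t=2.600: state=(4.809, 4.377, 12.360)
t=2.800: state=(5.009, 5.565, 10.638)
t=3.000: state=(6.481, 7.168, 11.908)
t=3.200: state=(6.776, 6.312, 14.077)
t=3.400: state=(5.457, 4.898, 13.092)
t=3.600: state=(5.118, 5.337, 11.425)
t=3.800: state=(6.030, 6.582, 11.684)
t=4.000: state=(6.630, 6.549, 13.356)
t=4.200: state=(5.878, 5.394, 13.321)
t=4.265: state=(5.594, 5.217, 12.908)
largest grid value and its neighbours: x(0.480)=8.93234, x(0.485)=8.93830, x(0.490)=8.93761
parabola through these three points peaks at t≈0.487 with x≈8.93882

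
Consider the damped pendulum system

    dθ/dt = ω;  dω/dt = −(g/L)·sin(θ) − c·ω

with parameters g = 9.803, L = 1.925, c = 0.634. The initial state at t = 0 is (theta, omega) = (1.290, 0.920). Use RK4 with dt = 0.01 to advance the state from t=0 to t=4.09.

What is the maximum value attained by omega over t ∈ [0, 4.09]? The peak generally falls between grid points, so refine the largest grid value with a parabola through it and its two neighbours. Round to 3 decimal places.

t=0.000: state=(1.290, 0.920)
step 1 (dt=0.01): k1=(0.920, -5.476), k2=(0.893, -5.465), k3=(0.893, -5.465), k4=(0.865, -5.454); state += dt/6·(k1+2k2+2k3+k4)
t=0.010: state=(1.299, 0.865)
t=0.020: state=(1.307, 0.811)
t=0.030: state=(1.315, 0.757)
continuing one RK4 step at a time; state shown every 20 steps (Δt=0.2):
t=0.200: state=(1.368, -0.122)
t=0.400: state=(1.250, -1.034)
t=0.600: state=(0.966, -1.768)
t=0.800: state=(0.562, -2.217)
t=1.000: state=(0.107, -2.260)
t=1.200: state=(-0.314, -1.882)
t=1.400: state=(-0.627, -1.214)
t=1.600: state=(-0.792, -0.436)
t=1.800: state=(-0.804, 0.309)
t=2.000: state=(-0.678, 0.923)
t=2.200: state=(-0.448, 1.326)
t=2.400: state=(-0.165, 1.456)
t=2.600: state=(0.115, 1.301)
t=2.800: state=(0.340, 0.923)
t=3.000: state=(0.476, 0.425)
t=3.200: state=(0.509, -0.085)
t=3.400: state=(0.447, -0.521)
t=3.600: state=(0.311, -0.815)
t=3.800: state=(0.133, -0.928)
t=4.000: state=(-0.048, -0.855)
t=4.090: state=(-0.122, -0.769)
largest grid value and its neighbours: omega(2.380)=1.45590, omega(2.390)=1.45614, omega(2.400)=1.45566
parabola through these three points peaks at t≈2.388 with omega≈1.45615

max omega = 1.456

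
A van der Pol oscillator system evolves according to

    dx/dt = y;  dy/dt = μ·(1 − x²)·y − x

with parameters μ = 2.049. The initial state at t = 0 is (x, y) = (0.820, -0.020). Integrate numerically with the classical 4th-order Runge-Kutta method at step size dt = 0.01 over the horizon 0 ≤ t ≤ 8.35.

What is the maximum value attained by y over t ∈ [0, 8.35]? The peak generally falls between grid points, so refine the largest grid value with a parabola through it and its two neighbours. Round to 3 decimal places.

max y = 3.877

t=0.000: state=(0.820, -0.020)
step 1 (dt=0.01): k1=(-0.020, -0.833), k2=(-0.024, -0.836), k3=(-0.024, -0.836), k4=(-0.028, -0.839); state += dt/6·(k1+2k2+2k3+k4)
t=0.010: state=(0.820, -0.028)
t=0.020: state=(0.819, -0.037)
t=0.030: state=(0.819, -0.045)
continuing one RK4 step at a time; state shown every 50 steps (Δt=0.5):
t=0.500: state=(0.693, -0.519)
t=1.000: state=(0.226, -1.508)
t=1.500: state=(-1.005, -3.173)
t=2.000: state=(-1.888, -0.289)
t=2.500: state=(-1.822, 0.319)
t=3.000: state=(-1.634, 0.422)
t=3.500: state=(-1.395, 0.546)
t=4.000: state=(-1.066, 0.813)
t=4.500: state=(-0.495, 1.646)
t=5.000: state=(0.882, 3.870)
t=5.500: state=(2.003, 0.339)
t=6.000: state=(1.942, -0.300)
t=6.500: state=(1.772, -0.374)
t=7.000: state=(1.566, -0.456)
t=7.500: state=(1.305, -0.606)
t=8.000: state=(0.926, -0.972)
t=8.350: state=(0.483, -1.668)
largest grid value and its neighbours: y(5.000)=3.87018, y(5.010)=3.87605, y(5.020)=3.87588
parabola through these three points peaks at t≈5.015 with y≈3.87672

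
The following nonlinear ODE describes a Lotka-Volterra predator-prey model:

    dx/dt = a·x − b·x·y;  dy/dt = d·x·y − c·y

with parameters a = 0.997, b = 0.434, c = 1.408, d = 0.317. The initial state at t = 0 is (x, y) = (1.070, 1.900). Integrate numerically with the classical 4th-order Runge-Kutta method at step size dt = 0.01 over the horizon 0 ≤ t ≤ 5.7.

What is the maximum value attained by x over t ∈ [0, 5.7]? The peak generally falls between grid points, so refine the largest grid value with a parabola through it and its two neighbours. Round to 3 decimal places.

max x = 11.776

t=0.000: state=(1.070, 1.900)
step 1 (dt=0.01): k1=(0.184, -2.031), k2=(0.189, -2.019), k3=(0.189, -2.019), k4=(0.194, -2.008); state += dt/6·(k1+2k2+2k3+k4)
t=0.010: state=(1.072, 1.880)
t=0.020: state=(1.074, 1.860)
t=0.030: state=(1.076, 1.840)
continuing one RK4 step at a time; state shown every 20 steps (Δt=0.2):
t=0.200: state=(1.126, 1.537)
t=0.400: state=(1.218, 1.249)
t=0.600: state=(1.348, 1.022)
t=0.800: state=(1.518, 0.844)
t=1.000: state=(1.733, 0.706)
t=1.200: state=(1.999, 0.600)
t=1.400: state=(2.325, 0.519)
t=1.600: state=(2.721, 0.459)
t=1.800: state=(3.198, 0.418)
t=2.000: state=(3.769, 0.393)
t=2.200: state=(4.448, 0.384)
t=2.400: state=(5.250, 0.394)
t=2.600: state=(6.186, 0.427)
t=2.800: state=(7.257, 0.493)
t=3.000: state=(8.448, 0.612)
t=3.200: state=(9.698, 0.821)
t=3.400: state=(10.866, 1.190)
t=3.600: state=(11.660, 1.839)
t=3.800: state=(11.618, 2.919)
t=4.000: state=(10.326, 4.448)
t=4.200: state=(7.986, 6.018)
t=4.400: state=(5.516, 6.954)
t=4.600: state=(3.654, 6.989)
t=4.800: state=(2.488, 6.387)
t=5.000: state=(1.811, 5.512)
t=5.200: state=(1.425, 4.603)
t=5.400: state=(1.210, 3.774)
t=5.600: state=(1.099, 3.063)
t=5.700: state=(1.071, 2.753)
largest grid value and its neighbours: x(3.690)=11.77566, x(3.700)=11.77598, x(3.710)=11.77354
parabola through these three points peaks at t≈3.696 with x≈11.77618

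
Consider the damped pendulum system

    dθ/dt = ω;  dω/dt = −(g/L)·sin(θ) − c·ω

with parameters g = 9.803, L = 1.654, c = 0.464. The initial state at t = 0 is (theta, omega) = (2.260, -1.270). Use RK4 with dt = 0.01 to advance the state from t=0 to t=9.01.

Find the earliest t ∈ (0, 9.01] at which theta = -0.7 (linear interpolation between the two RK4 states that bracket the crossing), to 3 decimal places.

t = 0.987

t=0.000: state=(2.260, -1.270)
step 1 (dt=0.01): k1=(-1.270, -3.985), k2=(-1.290, -3.999), k3=(-1.290, -4.000), k4=(-1.310, -4.014); state += dt/6·(k1+2k2+2k3+k4)
t=0.010: state=(2.247, -1.310)
t=0.020: state=(2.234, -1.350)
t=0.030: state=(2.220, -1.391)
continuing one RK4 step at a time; state shown every 50 steps (Δt=0.5):
t=0.500: state=(1.077, -3.460)
t=0.980: state=(-0.679, -3.099)
next step: t=0.990: state=(-0.710, -3.047) — theta has crossed -0.7
linear interpolation between t=0.980 (-0.67883) and t=0.990 (-0.70956) → t≈0.987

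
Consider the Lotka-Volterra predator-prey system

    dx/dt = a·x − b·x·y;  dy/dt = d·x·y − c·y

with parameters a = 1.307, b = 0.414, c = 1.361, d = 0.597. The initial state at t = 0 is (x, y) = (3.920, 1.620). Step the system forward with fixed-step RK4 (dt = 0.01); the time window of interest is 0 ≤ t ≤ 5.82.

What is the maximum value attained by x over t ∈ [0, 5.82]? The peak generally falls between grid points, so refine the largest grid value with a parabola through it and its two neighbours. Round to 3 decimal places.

t=0.000: state=(3.920, 1.620)
step 1 (dt=0.01): k1=(2.494, 1.586), k2=(2.489, 1.606), k3=(2.489, 1.606), k4=(2.484, 1.626); state += dt/6·(k1+2k2+2k3+k4)
t=0.010: state=(3.945, 1.636)
t=0.020: state=(3.970, 1.653)
t=0.030: state=(3.994, 1.669)
continuing one RK4 step at a time; state shown every 20 steps (Δt=0.2):
t=0.200: state=(4.383, 2.028)
t=0.400: state=(4.697, 2.661)
t=0.600: state=(4.722, 3.570)
t=0.800: state=(4.360, 4.695)
t=1.000: state=(3.663, 5.787)
t=1.200: state=(2.850, 6.502)
t=1.400: state=(2.138, 6.660)
t=1.600: state=(1.617, 6.335)
t=1.800: state=(1.273, 5.726)
t=2.000: state=(1.060, 5.008)
t=2.200: state=(0.937, 4.294)
t=2.400: state=(0.877, 3.643)
t=2.600: state=(0.862, 3.077)
t=2.800: state=(0.886, 2.601)
t=3.000: state=(0.943, 2.209)
t=3.200: state=(1.034, 1.893)
t=3.400: state=(1.161, 1.643)
t=3.600: state=(1.327, 1.451)
t=3.800: state=(1.538, 1.311)
t=4.000: state=(1.799, 1.218)
t=4.200: state=(2.117, 1.172)
t=4.400: state=(2.496, 1.175)
t=4.600: state=(2.935, 1.237)
t=4.800: state=(3.423, 1.376)
t=5.000: state=(3.930, 1.626)
t=5.200: state=(4.391, 2.038)
t=5.400: state=(4.701, 2.677)
t=5.600: state=(4.719, 3.590)
t=5.800: state=(4.348, 4.718)
t=5.820: state=(4.291, 4.834)
largest grid value and its neighbours: x(5.500)=4.75438, x(5.510)=4.75506, x(5.520)=4.75483
parabola through these three points peaks at t≈5.512 with x≈4.75509

max x = 4.755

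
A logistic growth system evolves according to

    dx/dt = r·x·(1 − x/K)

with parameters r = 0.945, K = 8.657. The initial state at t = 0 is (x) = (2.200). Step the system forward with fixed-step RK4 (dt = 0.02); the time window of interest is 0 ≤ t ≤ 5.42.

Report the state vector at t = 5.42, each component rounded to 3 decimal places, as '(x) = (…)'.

t=0.000: state=(2.200)
step 1 (dt=0.02): k1=(1.551), k2=(1.558), k3=(1.558), k4=(1.565); state += dt/6·(k1+2k2+2k3+k4)
t=0.020: state=(2.231)
t=0.040: state=(2.263)
t=0.060: state=(2.294)
continuing one RK4 step at a time; state shown every 10 steps (Δt=0.2):
t=0.200: state=(2.524)
t=0.400: state=(2.875)
t=0.600: state=(3.249)
t=0.800: state=(3.640)
t=1.000: state=(4.044)
t=1.200: state=(4.452)
t=1.400: state=(4.859)
t=1.600: state=(5.256)
t=1.800: state=(5.637)
t=2.000: state=(5.998)
t=2.200: state=(6.333)
t=2.400: state=(6.640)
t=2.600: state=(6.917)
t=2.800: state=(7.165)
t=3.000: state=(7.384)
t=3.200: state=(7.576)
t=3.400: state=(7.743)
t=3.600: state=(7.886)
t=3.800: state=(8.009)
t=4.000: state=(8.114)
t=4.200: state=(8.202)
t=4.400: state=(8.277)
t=4.600: state=(8.340)
t=4.800: state=(8.393)
t=5.000: state=(8.437)
t=5.200: state=(8.474)
t=5.400: state=(8.505)
t=5.420: state=(8.508)

(x) = (8.508)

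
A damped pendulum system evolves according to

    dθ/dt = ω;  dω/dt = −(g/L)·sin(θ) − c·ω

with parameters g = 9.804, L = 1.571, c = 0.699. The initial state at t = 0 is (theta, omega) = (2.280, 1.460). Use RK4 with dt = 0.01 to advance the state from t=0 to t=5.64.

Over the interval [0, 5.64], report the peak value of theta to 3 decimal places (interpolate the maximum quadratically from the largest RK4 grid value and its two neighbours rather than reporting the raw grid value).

t=0.000: state=(2.280, 1.460)
step 1 (dt=0.01): k1=(1.460, -5.756), k2=(1.431, -5.707), k3=(1.431, -5.707), k4=(1.403, -5.658); state += dt/6·(k1+2k2+2k3+k4)
t=0.010: state=(2.294, 1.403)
t=0.020: state=(2.308, 1.347)
t=0.030: state=(2.321, 1.292)
continuing one RK4 step at a time; state shown every 20 steps (Δt=0.2):
t=0.200: state=(2.469, 0.478)
t=0.400: state=(2.485, -0.291)
t=0.600: state=(2.355, -1.012)
t=0.800: state=(2.076, -1.801)
t=1.000: state=(1.629, -2.673)
t=1.200: state=(1.013, -3.437)
t=1.400: state=(0.289, -3.675)
t=1.600: state=(-0.402, -3.111)
t=1.800: state=(-0.917, -1.977)
t=2.000: state=(-1.184, -0.698)
t=2.200: state=(-1.202, 0.484)
t=2.400: state=(-1.003, 1.466)
t=2.600: state=(-0.637, 2.127)
t=2.800: state=(-0.184, 2.308)
t=3.000: state=(0.250, 1.957)
t=3.200: state=(0.572, 1.221)
t=3.400: state=(0.729, 0.341)
t=3.600: state=(0.713, -0.484)
t=3.800: state=(0.549, -1.115)
t=4.000: state=(0.287, -1.443)
t=4.200: state=(-0.005, -1.414)
t=4.400: state=(-0.257, -1.068)
t=4.600: state=(-0.419, -0.530)
t=4.800: state=(-0.467, 0.048)
t=5.000: state=(-0.405, 0.542)
t=5.200: state=(-0.262, 0.856)
t=5.400: state=(-0.078, 0.940)
t=5.600: state=(0.099, 0.800)
t=5.640: state=(0.130, 0.750)
largest grid value and its neighbours: theta(0.310)=2.49670, theta(0.320)=2.49691, theta(0.330)=2.49675
parabola through these three points peaks at t≈0.321 with theta≈2.49691

max theta = 2.497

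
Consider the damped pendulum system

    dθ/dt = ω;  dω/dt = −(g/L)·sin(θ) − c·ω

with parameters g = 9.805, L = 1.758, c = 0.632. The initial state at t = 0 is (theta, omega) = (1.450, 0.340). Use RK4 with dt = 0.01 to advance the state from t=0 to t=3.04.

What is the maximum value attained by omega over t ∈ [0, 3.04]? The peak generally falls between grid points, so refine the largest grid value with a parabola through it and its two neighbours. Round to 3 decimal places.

t=0.000: state=(1.450, 0.340)
step 1 (dt=0.01): k1=(0.340, -5.752), k2=(0.311, -5.735), k3=(0.311, -5.735), k4=(0.283, -5.717); state += dt/6·(k1+2k2+2k3+k4)
t=0.010: state=(1.453, 0.283)
t=0.020: state=(1.456, 0.226)
t=0.030: state=(1.458, 0.169)
continuing one RK4 step at a time; state shown every 10 steps (Δt=0.1):
t=0.100: state=(1.456, -0.218)
t=0.200: state=(1.408, -0.740)
t=0.300: state=(1.309, -1.223)
t=0.400: state=(1.165, -1.659)
t=0.500: state=(0.979, -2.032)
t=0.600: state=(0.761, -2.320)
t=0.700: state=(0.519, -2.500)
t=0.800: state=(0.265, -2.553)
t=0.900: state=(0.013, -2.470)
t=1.000: state=(-0.224, -2.260)
t=1.100: state=(-0.436, -1.945)
t=1.200: state=(-0.611, -1.554)
t=1.300: state=(-0.745, -1.118)
t=1.400: state=(-0.834, -0.665)
t=1.500: state=(-0.878, -0.214)
t=1.600: state=(-0.878, 0.216)
t=1.700: state=(-0.836, 0.612)
t=1.800: state=(-0.757, 0.962)
t=1.900: state=(-0.646, 1.252)
t=2.000: state=(-0.509, 1.471)
t=2.100: state=(-0.354, 1.606)
t=2.200: state=(-0.190, 1.653)
t=2.300: state=(-0.027, 1.610)
t=2.400: state=(0.129, 1.482)
t=2.500: state=(0.268, 1.284)
t=2.600: state=(0.384, 1.031)
t=2.700: state=(0.473, 0.742)
t=2.800: state=(0.532, 0.436)
t=2.900: state=(0.560, 0.127)
t=3.000: state=(0.557, -0.168)
t=3.040: state=(0.548, -0.280)
largest grid value and its neighbours: omega(2.190)=1.65247, omega(2.200)=1.65304, omega(2.210)=1.65270
parabola through these three points peaks at t≈2.201 with omega≈1.65304

max omega = 1.653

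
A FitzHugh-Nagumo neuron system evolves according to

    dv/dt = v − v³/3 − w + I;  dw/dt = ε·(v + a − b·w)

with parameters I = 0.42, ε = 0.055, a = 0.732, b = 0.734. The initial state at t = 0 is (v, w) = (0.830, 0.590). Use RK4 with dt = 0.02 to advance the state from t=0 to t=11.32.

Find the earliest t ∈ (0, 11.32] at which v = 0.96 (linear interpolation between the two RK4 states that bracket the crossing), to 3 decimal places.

t=0.000: state=(0.830, 0.590)
step 1 (dt=0.02): k1=(0.469, 0.062), k2=(0.470, 0.062), k3=(0.470, 0.062), k4=(0.471, 0.063); state += dt/6·(k1+2k2+2k3+k4)
t=0.020: state=(0.839, 0.591)
t=0.040: state=(0.849, 0.593)
t=0.060: state=(0.858, 0.594)
t=0.260: state=(0.954, 0.607)
next step: t=0.280: state=(0.963, 0.608) — v has crossed 0.96
linear interpolation between t=0.260 (0.95373) and t=0.280 (0.96328) → t≈0.273

t = 0.273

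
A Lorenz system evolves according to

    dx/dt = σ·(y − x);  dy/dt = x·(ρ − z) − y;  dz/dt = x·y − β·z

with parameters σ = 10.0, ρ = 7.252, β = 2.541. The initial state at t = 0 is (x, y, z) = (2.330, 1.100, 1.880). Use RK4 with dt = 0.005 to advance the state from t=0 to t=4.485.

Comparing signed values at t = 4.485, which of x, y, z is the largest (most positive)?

largest component: z

t=0.000: state=(2.330, 1.100, 1.880)
step 1 (dt=0.005): k1=(-12.300, 11.417, -2.214), k2=(-11.707, 11.236, -2.168), k3=(-11.726, 11.244, -2.168), k4=(-11.151, 11.070, -2.123); state += dt/6·(k1+2k2+2k3+k4)
t=0.005: state=(2.271, 1.156, 1.869)
t=0.010: state=(2.218, 1.211, 1.859)
t=0.015: state=(2.171, 1.264, 1.849)
continuing one RK4 step at a time; state shown every 40 steps (Δt=0.2):
t=0.200: state=(2.312, 2.929, 1.810)
t=0.400: state=(4.088, 5.163, 3.201)
t=0.600: state=(5.858, 6.257, 6.822)
t=0.800: state=(5.108, 4.149, 8.811)
t=1.000: state=(3.297, 2.646, 7.361)
t=1.200: state=(2.644, 2.599, 5.561)
t=1.400: state=(2.945, 3.260, 4.604)
t=1.600: state=(3.790, 4.279, 4.793)
t=1.800: state=(4.645, 4.930, 6.056)
t=2.000: state=(4.704, 4.484, 7.207)
t=2.200: state=(4.032, 3.672, 7.092)
t=2.400: state=(3.514, 3.381, 6.284)
t=2.600: state=(3.498, 3.601, 5.665)
t=2.800: state=(3.840, 4.051, 5.617)
t=3.000: state=(4.220, 4.358, 6.083)
t=3.200: state=(4.310, 4.259, 6.584)
t=3.400: state=(4.084, 3.937, 6.654)
t=3.600: state=(3.833, 3.748, 6.359)
t=3.800: state=(3.773, 3.798, 6.053)
t=4.000: state=(3.897, 3.983, 5.980)
t=4.200: state=(4.062, 4.128, 6.146)
t=4.400: state=(4.123, 4.116, 6.360)
t=4.485: state=(4.105, 4.070, 6.413)
compare at T: x=4.105, y=4.070, z=6.413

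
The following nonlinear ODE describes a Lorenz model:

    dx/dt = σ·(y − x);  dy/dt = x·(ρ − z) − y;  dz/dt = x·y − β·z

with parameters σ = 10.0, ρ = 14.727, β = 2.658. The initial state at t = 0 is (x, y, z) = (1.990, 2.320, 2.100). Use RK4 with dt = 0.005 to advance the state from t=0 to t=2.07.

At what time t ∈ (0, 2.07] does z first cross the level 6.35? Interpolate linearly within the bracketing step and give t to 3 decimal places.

t=0.000: state=(1.990, 2.320, 2.100)
step 1 (dt=0.005): k1=(3.300, 22.808, -0.965), k2=(3.788, 22.860, -0.826), k3=(3.777, 22.874, -0.823), k4=(4.255, 22.940, -0.680); state += dt/6·(k1+2k2+2k3+k4)
t=0.005: state=(2.009, 2.434, 2.096)
t=0.010: state=(2.032, 2.549, 2.093)
t=0.015: state=(2.061, 2.666, 2.092)
continuing one RK4 step at a time; state shown every 20 steps (Δt=0.1):
t=0.100: state=(3.132, 5.014, 2.418)
t=0.200: state=(5.786, 9.222, 4.662)
t=0.230: state=(6.878, 10.697, 6.129)
next step: t=0.235: state=(7.070, 10.937, 6.422) — z has crossed 6.35
linear interpolation between t=0.230 (6.12860) and t=0.235 (6.42242) → t≈0.234

t = 0.234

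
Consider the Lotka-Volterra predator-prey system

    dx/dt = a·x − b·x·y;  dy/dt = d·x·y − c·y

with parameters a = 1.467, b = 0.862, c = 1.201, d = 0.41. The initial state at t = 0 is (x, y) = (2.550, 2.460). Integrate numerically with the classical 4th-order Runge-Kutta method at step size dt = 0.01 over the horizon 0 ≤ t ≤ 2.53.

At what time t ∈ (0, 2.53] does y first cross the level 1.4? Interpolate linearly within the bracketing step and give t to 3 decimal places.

t=0.000: state=(2.550, 2.460)
step 1 (dt=0.01): k1=(-1.666, -0.383), k2=(-1.657, -0.391), k3=(-1.657, -0.391), k4=(-1.647, -0.399); state += dt/6·(k1+2k2+2k3+k4)
t=0.010: state=(2.533, 2.456)
t=0.020: state=(2.517, 2.452)
t=0.030: state=(2.501, 2.448)
continuing one RK4 step at a time; state shown every 10 steps (Δt=0.1):
t=0.100: state=(2.393, 2.414)
t=0.200: state=(2.256, 2.355)
t=0.300: state=(2.139, 2.285)
t=0.400: state=(2.041, 2.208)
t=0.500: state=(1.961, 2.125)
t=0.600: state=(1.897, 2.040)
t=0.700: state=(1.850, 1.953)
t=0.800: state=(1.817, 1.867)
t=0.900: state=(1.798, 1.783)
t=1.000: state=(1.792, 1.702)
t=1.100: state=(1.798, 1.625)
t=1.200: state=(1.815, 1.551)
t=1.300: state=(1.844, 1.483)
t=1.400: state=(1.885, 1.420)
t=1.430: state=(1.899, 1.402)
next step: t=1.440: state=(1.904, 1.396) — y has crossed 1.4
linear interpolation between t=1.430 (1.40160) and t=1.440 (1.39571) → t≈1.433

t = 1.433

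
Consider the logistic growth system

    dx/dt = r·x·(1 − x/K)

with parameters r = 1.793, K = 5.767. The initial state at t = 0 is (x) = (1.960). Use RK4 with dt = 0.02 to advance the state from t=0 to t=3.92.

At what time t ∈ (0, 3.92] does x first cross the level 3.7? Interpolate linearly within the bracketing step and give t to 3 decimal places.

t=0.000: state=(1.960)
step 1 (dt=0.02): k1=(2.320), k2=(2.333), k3=(2.333), k4=(2.346); state += dt/6·(k1+2k2+2k3+k4)
t=0.020: state=(2.007)
t=0.040: state=(2.054)
t=0.060: state=(2.101)
continuing one RK4 step at a time; state shown every 10 steps (Δt=0.2):
t=0.200: state=(2.447)
t=0.400: state=(2.960)
t=0.600: state=(3.469)
t=0.680: state=(3.664)
next step: t=0.700: state=(3.712) — x has crossed 3.7
linear interpolation between t=0.680 (3.66420) and t=0.700 (3.71188) → t≈0.695

t = 0.695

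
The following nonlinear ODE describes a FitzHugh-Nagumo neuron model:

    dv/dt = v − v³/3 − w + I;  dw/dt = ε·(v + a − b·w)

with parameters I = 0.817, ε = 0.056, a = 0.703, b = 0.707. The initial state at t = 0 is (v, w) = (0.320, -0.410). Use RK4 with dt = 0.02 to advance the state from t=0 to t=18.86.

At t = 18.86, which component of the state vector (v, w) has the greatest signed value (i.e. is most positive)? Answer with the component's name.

t=0.000: state=(0.320, -0.410)
step 1 (dt=0.02): k1=(1.536, 0.074), k2=(1.549, 0.074), k3=(1.549, 0.074), k4=(1.562, 0.075); state += dt/6·(k1+2k2+2k3+k4)
t=0.020: state=(0.351, -0.409)
t=0.040: state=(0.382, -0.407)
t=0.060: state=(0.414, -0.405)
continuing one RK4 step at a time; state shown every 50 steps (Δt=1):
t=1.000: state=(1.875, -0.291)
t=2.000: state=(2.092, -0.129)
t=3.000: state=(2.054, 0.029)
t=4.000: state=(2.007, 0.177)
t=5.000: state=(1.959, 0.318)
t=6.000: state=(1.911, 0.451)
t=7.000: state=(1.862, 0.575)
t=8.000: state=(1.813, 0.692)
t=9.000: state=(1.764, 0.802)
t=10.000: state=(1.713, 0.905)
t=11.000: state=(1.662, 1.001)
t=12.000: state=(1.609, 1.091)
t=13.000: state=(1.555, 1.174)
t=14.000: state=(1.499, 1.251)
t=15.000: state=(1.440, 1.322)
t=16.000: state=(1.378, 1.386)
t=17.000: state=(1.312, 1.445)
t=18.000: state=(1.240, 1.497)
t=18.860: state=(1.171, 1.538)
compare at T: v=1.171, w=1.538

largest component: w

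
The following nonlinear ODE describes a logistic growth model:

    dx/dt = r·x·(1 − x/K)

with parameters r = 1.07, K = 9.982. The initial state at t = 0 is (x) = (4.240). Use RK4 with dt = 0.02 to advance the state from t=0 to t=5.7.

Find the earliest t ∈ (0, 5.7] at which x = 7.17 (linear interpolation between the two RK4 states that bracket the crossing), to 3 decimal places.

t = 1.158

t=0.000: state=(4.240)
step 1 (dt=0.02): k1=(2.610), k2=(2.614), k3=(2.614), k4=(2.618); state += dt/6·(k1+2k2+2k3+k4)
t=0.020: state=(4.292)
t=0.040: state=(4.345)
t=0.060: state=(4.397)
continuing one RK4 step at a time; state shown every 10 steps (Δt=0.2):
t=0.200: state=(4.768)
t=0.400: state=(5.302)
t=0.600: state=(5.828)
t=0.800: state=(6.336)
t=1.000: state=(6.816)
t=1.140: state=(7.131)
next step: t=1.160: state=(7.174) — x has crossed 7.17
linear interpolation between t=1.140 (7.13054) and t=1.160 (7.17393) → t≈1.158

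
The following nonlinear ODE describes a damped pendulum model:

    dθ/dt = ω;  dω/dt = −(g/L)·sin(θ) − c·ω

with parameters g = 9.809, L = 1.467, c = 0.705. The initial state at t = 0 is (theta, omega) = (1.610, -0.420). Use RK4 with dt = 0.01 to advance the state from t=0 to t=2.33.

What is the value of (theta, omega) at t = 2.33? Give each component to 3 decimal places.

t=0.000: state=(1.610, -0.420)
step 1 (dt=0.01): k1=(-0.420, -6.385), k2=(-0.452, -6.363), k3=(-0.452, -6.363), k4=(-0.484, -6.341); state += dt/6·(k1+2k2+2k3+k4)
t=0.010: state=(1.605, -0.484)
t=0.020: state=(1.600, -0.547)
t=0.030: state=(1.595, -0.610)
continuing one RK4 step at a time; state shown every 10 steps (Δt=0.1):
t=0.100: state=(1.537, -1.037)
t=0.200: state=(1.404, -1.608)
t=0.300: state=(1.217, -2.122)
t=0.400: state=(0.982, -2.553)
t=0.500: state=(0.711, -2.861)
t=0.600: state=(0.416, -3.010)
t=0.700: state=(0.115, -2.972)
t=0.800: state=(-0.173, -2.749)
t=0.900: state=(-0.430, -2.368)
t=1.000: state=(-0.642, -1.875)
t=1.100: state=(-0.802, -1.318)
t=1.200: state=(-0.905, -0.739)
t=1.300: state=(-0.951, -0.170)
t=1.400: state=(-0.940, 0.366)
t=1.500: state=(-0.879, 0.852)
t=1.600: state=(-0.772, 1.270)
t=1.700: state=(-0.628, 1.600)
t=1.800: state=(-0.456, 1.824)
t=1.900: state=(-0.267, 1.928)
t=2.000: state=(-0.074, 1.905)
t=2.100: state=(0.110, 1.763)
t=2.200: state=(0.275, 1.518)
t=2.300: state=(0.411, 1.195)
t=2.330: state=(0.445, 1.088)

(theta, omega) = (0.445, 1.088)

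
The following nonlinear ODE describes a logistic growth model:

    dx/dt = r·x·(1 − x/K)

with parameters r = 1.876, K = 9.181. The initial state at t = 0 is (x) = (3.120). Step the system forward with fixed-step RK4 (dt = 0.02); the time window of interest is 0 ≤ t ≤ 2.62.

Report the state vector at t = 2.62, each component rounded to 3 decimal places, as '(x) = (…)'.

t=0.000: state=(3.120)
step 1 (dt=0.02): k1=(3.864), k2=(3.887), k3=(3.887), k4=(3.910); state += dt/6·(k1+2k2+2k3+k4)
t=0.020: state=(3.198)
t=0.040: state=(3.276)
t=0.060: state=(3.356)
continuing one RK4 step at a time; state shown every 5 steps (Δt=0.1):
t=0.100: state=(3.517)
t=0.200: state=(3.932)
t=0.300: state=(4.358)
t=0.400: state=(4.789)
t=0.500: state=(5.215)
t=0.600: state=(5.631)
t=0.700: state=(6.030)
t=0.800: state=(6.406)
t=0.900: state=(6.756)
t=1.000: state=(7.075)
t=1.100: state=(7.364)
t=1.200: state=(7.622)
t=1.300: state=(7.850)
t=1.400: state=(8.050)
t=1.500: state=(8.223)
t=1.600: state=(8.373)
t=1.700: state=(8.501)
t=1.800: state=(8.610)
t=1.900: state=(8.702)
t=2.000: state=(8.781)
t=2.100: state=(8.847)
t=2.200: state=(8.902)
t=2.300: state=(8.949)
t=2.400: state=(8.988)
t=2.500: state=(9.020)
t=2.600: state=(9.047)
t=2.620: state=(9.052)

(x) = (9.052)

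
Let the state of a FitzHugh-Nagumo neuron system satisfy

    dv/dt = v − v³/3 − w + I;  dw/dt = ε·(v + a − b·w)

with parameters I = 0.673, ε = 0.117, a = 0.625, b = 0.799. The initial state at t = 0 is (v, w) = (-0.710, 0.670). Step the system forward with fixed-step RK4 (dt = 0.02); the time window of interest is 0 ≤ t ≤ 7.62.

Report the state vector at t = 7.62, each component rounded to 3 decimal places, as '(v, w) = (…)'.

(v, w) = (-1.075, -0.117)

t=0.000: state=(-0.710, 0.670)
step 1 (dt=0.02): k1=(-0.588, -0.073), k2=(-0.590, -0.073), k3=(-0.590, -0.073), k4=(-0.592, -0.074); state += dt/6·(k1+2k2+2k3+k4)
t=0.020: state=(-0.722, 0.669)
t=0.040: state=(-0.734, 0.667)
t=0.060: state=(-0.746, 0.666)
continuing one RK4 step at a time; state shown every 25 steps (Δt=0.5):
t=0.500: state=(-1.019, 0.626)
t=1.000: state=(-1.296, 0.566)
t=1.500: state=(-1.470, 0.496)
t=2.000: state=(-1.542, 0.423)
t=2.500: state=(-1.553, 0.351)
t=3.000: state=(-1.533, 0.282)
t=3.500: state=(-1.498, 0.218)
t=4.000: state=(-1.457, 0.160)
t=4.500: state=(-1.412, 0.106)
t=5.000: state=(-1.364, 0.058)
t=5.500: state=(-1.314, 0.014)
t=6.000: state=(-1.263, -0.024)
t=6.500: state=(-1.209, -0.058)
t=7.000: state=(-1.151, -0.087)
t=7.500: state=(-1.091, -0.112)
t=7.620: state=(-1.075, -0.117)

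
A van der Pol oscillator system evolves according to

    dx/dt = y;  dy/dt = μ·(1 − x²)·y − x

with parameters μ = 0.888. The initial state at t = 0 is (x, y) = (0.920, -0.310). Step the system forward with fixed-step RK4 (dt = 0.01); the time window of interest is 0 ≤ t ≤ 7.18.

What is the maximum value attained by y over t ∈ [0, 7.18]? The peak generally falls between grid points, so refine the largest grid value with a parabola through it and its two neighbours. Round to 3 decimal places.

max y = 2.506

t=0.000: state=(0.920, -0.310)
step 1 (dt=0.01): k1=(-0.310, -0.962), k2=(-0.315, -0.962), k3=(-0.315, -0.962), k4=(-0.320, -0.962); state += dt/6·(k1+2k2+2k3+k4)
t=0.010: state=(0.917, -0.320)
t=0.020: state=(0.914, -0.329)
t=0.030: state=(0.910, -0.339)
continuing one RK4 step at a time; state shown every 25 steps (Δt=0.25):
t=0.250: state=(0.812, -0.552)
t=0.500: state=(0.643, -0.805)
t=0.750: state=(0.407, -1.089)
t=1.000: state=(0.096, -1.410)
t=1.250: state=(-0.298, -1.728)
t=1.500: state=(-0.755, -1.884)
t=1.750: state=(-1.206, -1.646)
t=2.000: state=(-1.545, -1.027)
t=2.250: state=(-1.716, -0.363)
t=2.500: state=(-1.743, 0.118)
t=2.750: state=(-1.672, 0.426)
t=3.000: state=(-1.537, 0.640)
t=3.250: state=(-1.354, 0.825)
t=3.500: state=(-1.124, 1.025)
t=3.750: state=(-0.837, 1.280)
t=4.000: state=(-0.476, 1.624)
t=4.250: state=(-0.017, 2.065)
t=4.500: state=(0.553, 2.455)
t=4.750: state=(1.171, 2.363)
t=5.000: state=(1.670, 1.543)
t=5.250: state=(1.930, 0.570)
t=5.500: state=(1.985, -0.063)
t=5.750: state=(1.924, -0.398)
t=6.000: state=(1.798, -0.590)
t=6.250: state=(1.632, -0.733)
t=6.500: state=(1.432, -0.876)
t=6.750: state=(1.192, -1.050)
t=7.000: state=(0.901, -1.287)
t=7.180: state=(0.650, -1.515)
largest grid value and its neighbours: y(4.590)=2.50553, y(4.600)=2.50603, y(4.610)=2.50538
parabola through these three points peaks at t≈4.599 with y≈2.50603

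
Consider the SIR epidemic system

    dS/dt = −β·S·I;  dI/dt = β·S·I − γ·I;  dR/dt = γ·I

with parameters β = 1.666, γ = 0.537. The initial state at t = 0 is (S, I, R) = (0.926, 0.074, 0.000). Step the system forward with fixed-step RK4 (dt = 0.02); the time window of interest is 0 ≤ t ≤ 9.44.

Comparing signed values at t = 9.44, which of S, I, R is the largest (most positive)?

t=0.000: state=(0.926, 0.074, 0.000)
step 1 (dt=0.02): k1=(-0.114, 0.074, 0.040), k2=(-0.115, 0.075, 0.040), k3=(-0.115, 0.075, 0.040), k4=(-0.116, 0.076, 0.041); state += dt/6·(k1+2k2+2k3+k4)
t=0.020: state=(0.924, 0.076, 0.001)
t=0.040: state=(0.921, 0.077, 0.002)
t=0.060: state=(0.919, 0.079, 0.002)
continuing one RK4 step at a time; state shown every 25 steps (Δt=0.5):
t=0.500: state=(0.855, 0.119, 0.026)
t=1.000: state=(0.756, 0.178, 0.065)
t=1.500: state=(0.634, 0.244, 0.122)
t=2.000: state=(0.505, 0.299, 0.195)
t=2.500: state=(0.388, 0.332, 0.281)
t=3.000: state=(0.293, 0.336, 0.371)
t=3.500: state=(0.223, 0.318, 0.459)
t=4.000: state=(0.173, 0.286, 0.540)
t=4.500: state=(0.139, 0.249, 0.612)
t=5.000: state=(0.114, 0.211, 0.674)
t=5.500: state=(0.097, 0.177, 0.726)
t=6.000: state=(0.085, 0.146, 0.769)
t=6.500: state=(0.076, 0.119, 0.805)
t=7.000: state=(0.070, 0.097, 0.834)
t=7.500: state=(0.065, 0.078, 0.857)
t=8.000: state=(0.061, 0.063, 0.876)
t=8.500: state=(0.058, 0.051, 0.891)
t=9.000: state=(0.056, 0.041, 0.903)
t=9.440: state=(0.055, 0.033, 0.912)
compare at T: S=0.055, I=0.033, R=0.912

largest component: R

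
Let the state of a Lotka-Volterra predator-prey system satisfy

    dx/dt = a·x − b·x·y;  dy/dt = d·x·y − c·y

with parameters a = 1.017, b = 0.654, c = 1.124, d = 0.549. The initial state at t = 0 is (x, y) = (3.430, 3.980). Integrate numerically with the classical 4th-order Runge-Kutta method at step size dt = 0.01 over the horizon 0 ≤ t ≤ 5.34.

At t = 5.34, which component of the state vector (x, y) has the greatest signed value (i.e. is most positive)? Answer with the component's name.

t=0.000: state=(3.430, 3.980)
step 1 (dt=0.01): k1=(-5.440, 3.021), k2=(-5.430, 2.973), k3=(-5.430, 2.973), k4=(-5.419, 2.924); state += dt/6·(k1+2k2+2k3+k4)
t=0.010: state=(3.376, 4.010)
t=0.020: state=(3.322, 4.038)
t=0.030: state=(3.268, 4.066)
continuing one RK4 step at a time; state shown every 20 steps (Δt=0.2):
t=0.200: state=(2.423, 4.375)
t=0.400: state=(1.670, 4.363)
t=0.600: state=(1.177, 4.066)
t=0.800: state=(0.871, 3.629)
t=1.000: state=(0.685, 3.154)
t=1.200: state=(0.573, 2.698)
t=1.400: state=(0.507, 2.285)
t=1.600: state=(0.472, 1.926)
t=1.800: state=(0.459, 1.618)
t=2.000: state=(0.463, 1.360)
t=2.200: state=(0.482, 1.144)
t=2.400: state=(0.515, 0.965)
t=2.600: state=(0.562, 0.817)
t=2.800: state=(0.624, 0.697)
t=3.000: state=(0.703, 0.598)
t=3.200: state=(0.801, 0.519)
t=3.400: state=(0.921, 0.455)
t=3.600: state=(1.067, 0.406)
t=3.800: state=(1.244, 0.368)
t=4.000: state=(1.455, 0.340)
t=4.200: state=(1.708, 0.323)
t=4.400: state=(2.008, 0.316)
t=4.600: state=(2.361, 0.321)
t=4.800: state=(2.771, 0.340)
t=5.000: state=(3.242, 0.377)
t=5.200: state=(3.767, 0.443)
t=5.340: state=(4.158, 0.513)
compare at T: x=4.158, y=0.513

largest component: x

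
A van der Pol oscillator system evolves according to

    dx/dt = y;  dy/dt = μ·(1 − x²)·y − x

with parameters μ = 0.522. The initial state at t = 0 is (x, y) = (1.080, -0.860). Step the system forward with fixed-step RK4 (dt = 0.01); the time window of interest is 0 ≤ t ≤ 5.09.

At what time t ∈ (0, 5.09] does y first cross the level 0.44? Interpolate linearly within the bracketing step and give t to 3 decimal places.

t = 2.540

t=0.000: state=(1.080, -0.860)
step 1 (dt=0.01): k1=(-0.860, -1.005), k2=(-0.865, -1.005), k3=(-0.865, -1.005), k4=(-0.870, -1.004); state += dt/6·(k1+2k2+2k3+k4)
t=0.010: state=(1.071, -0.870)
t=0.020: state=(1.063, -0.880)
t=0.030: state=(1.054, -0.890)
continuing one RK4 step at a time; state shown every 20 steps (Δt=0.2):
t=0.200: state=(0.888, -1.060)
t=0.400: state=(0.656, -1.264)
t=0.600: state=(0.382, -1.472)
t=0.800: state=(0.067, -1.672)
t=1.000: state=(-0.284, -1.830)
t=1.200: state=(-0.658, -1.886)
t=1.400: state=(-1.027, -1.771)
t=1.600: state=(-1.353, -1.459)
t=1.800: state=(-1.601, -1.009)
t=2.000: state=(-1.754, -0.526)
t=2.200: state=(-1.815, -0.098)
t=2.400: state=(-1.799, 0.245)
t=2.540: state=(-1.751, 0.440)
next step: t=2.550: state=(-1.747, 0.453) — y has crossed 0.44
linear interpolation between t=2.540 (0.43995) and t=2.550 (0.45264) → t≈2.540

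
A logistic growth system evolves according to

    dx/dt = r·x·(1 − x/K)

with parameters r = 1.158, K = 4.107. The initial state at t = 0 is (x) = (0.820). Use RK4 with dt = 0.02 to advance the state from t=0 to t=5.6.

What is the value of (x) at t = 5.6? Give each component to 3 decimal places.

t=0.000: state=(0.820)
step 1 (dt=0.02): k1=(0.760), k2=(0.765), k3=(0.765), k4=(0.771); state += dt/6·(k1+2k2+2k3+k4)
t=0.020: state=(0.835)
t=0.040: state=(0.851)
t=0.060: state=(0.867)
continuing one RK4 step at a time; state shown every 10 steps (Δt=0.2):
t=0.200: state=(0.983)
t=0.400: state=(1.166)
t=0.600: state=(1.369)
t=0.800: state=(1.587)
t=1.000: state=(1.818)
t=1.200: state=(2.055)
t=1.400: state=(2.291)
t=1.600: state=(2.522)
t=1.800: state=(2.741)
t=2.000: state=(2.943)
t=2.200: state=(3.126)
t=2.400: state=(3.289)
t=2.600: state=(3.430)
t=2.800: state=(3.551)
t=3.000: state=(3.653)
t=3.200: state=(3.739)
t=3.400: state=(3.809)
t=3.600: state=(3.867)
t=3.800: state=(3.914)
t=4.000: state=(3.953)
t=4.200: state=(3.984)
t=4.400: state=(4.009)
t=4.600: state=(4.029)
t=4.800: state=(4.045)
t=5.000: state=(4.057)
t=5.200: state=(4.067)
t=5.400: state=(4.076)
t=5.600: state=(4.082)

(x) = (4.082)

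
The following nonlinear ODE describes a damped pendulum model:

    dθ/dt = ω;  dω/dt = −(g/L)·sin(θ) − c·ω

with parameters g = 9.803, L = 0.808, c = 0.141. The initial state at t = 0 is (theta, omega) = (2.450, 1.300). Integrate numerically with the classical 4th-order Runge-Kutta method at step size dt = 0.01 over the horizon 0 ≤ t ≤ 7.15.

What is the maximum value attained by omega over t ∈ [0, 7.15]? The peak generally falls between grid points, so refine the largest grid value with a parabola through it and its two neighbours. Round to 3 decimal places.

max omega = 5.975

t=0.000: state=(2.450, 1.300)
step 1 (dt=0.01): k1=(1.300, -7.921), k2=(1.260, -7.854), k3=(1.261, -7.856), k4=(1.221, -7.791); state += dt/6·(k1+2k2+2k3+k4)
t=0.010: state=(2.463, 1.221)
t=0.020: state=(2.474, 1.144)
t=0.030: state=(2.485, 1.068)
continuing one RK4 step at a time; state shown every 25 steps (Δt=0.25):
t=0.250: state=(2.551, -0.439)
t=0.500: state=(2.213, -2.379)
t=0.750: state=(1.289, -5.092)
t=1.000: state=(-0.219, -6.348)
t=1.250: state=(-1.547, -3.895)
t=1.500: state=(-2.144, -0.990)
t=1.750: state=(-2.078, 1.517)
t=2.000: state=(-1.355, 4.319)
t=2.250: state=(-0.005, 5.970)
t=2.500: state=(1.301, 3.988)
t=2.750: state=(1.911, 0.931)
t=3.000: state=(1.789, -1.910)
t=3.250: state=(0.951, -4.707)
t=3.500: state=(-0.384, -5.342)
t=3.750: state=(-1.440, -2.814)
t=4.000: state=(-1.758, 0.238)
t=4.250: state=(-1.329, 3.184)
t=4.500: state=(-0.239, 5.151)
t=4.750: state=(0.961, 3.902)
t=5.000: state=(1.571, 0.918)
t=5.250: state=(1.422, -2.090)
t=5.500: state=(0.567, -4.514)
t=5.750: state=(-0.605, -4.280)
t=6.000: state=(-1.365, -1.619)
t=6.250: state=(-1.391, 1.392)
t=6.500: state=(-0.702, 3.944)
t=6.750: state=(0.390, 4.257)
t=7.000: state=(1.198, 1.940)
t=7.150: state=(1.356, 0.167)
largest grid value and its neighbours: omega(2.230)=5.97172, omega(2.240)=5.97471, omega(2.250)=5.97048
parabola through these three points peaks at t≈2.239 with omega≈5.97474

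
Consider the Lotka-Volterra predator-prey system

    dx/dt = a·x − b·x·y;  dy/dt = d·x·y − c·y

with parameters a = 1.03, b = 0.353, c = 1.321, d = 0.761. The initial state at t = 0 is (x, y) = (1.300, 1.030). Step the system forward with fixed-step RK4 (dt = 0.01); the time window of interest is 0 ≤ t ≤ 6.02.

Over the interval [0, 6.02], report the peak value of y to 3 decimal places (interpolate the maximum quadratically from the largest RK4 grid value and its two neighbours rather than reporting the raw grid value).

max y = 6.586

t=0.000: state=(1.300, 1.030)
step 1 (dt=0.01): k1=(0.866, -0.342), k2=(0.870, -0.338), k3=(0.870, -0.338), k4=(0.874, -0.334); state += dt/6·(k1+2k2+2k3+k4)
t=0.010: state=(1.309, 1.027)
t=0.020: state=(1.317, 1.023)
t=0.030: state=(1.326, 1.020)
continuing one RK4 step at a time; state shown every 20 steps (Δt=0.2):
t=0.200: state=(1.488, 0.977)
t=0.400: state=(1.708, 0.957)
t=0.600: state=(1.962, 0.971)
t=0.800: state=(2.247, 1.027)
t=1.000: state=(2.559, 1.136)
t=1.200: state=(2.885, 1.320)
t=1.400: state=(3.199, 1.610)
t=1.600: state=(3.457, 2.054)
t=1.800: state=(3.596, 2.703)
t=2.000: state=(3.544, 3.584)
t=2.200: state=(3.260, 4.631)
t=2.400: state=(2.784, 5.643)
t=2.600: state=(2.235, 6.349)
t=2.800: state=(1.735, 6.586)
t=3.000: state=(1.345, 6.383)
t=3.200: state=(1.071, 5.883)
t=3.400: state=(0.888, 5.238)
t=3.600: state=(0.772, 4.560)
t=3.800: state=(0.704, 3.916)
t=4.000: state=(0.670, 3.336)
t=4.200: state=(0.662, 2.834)
t=4.400: state=(0.677, 2.409)
t=4.600: state=(0.710, 2.055)
t=4.800: state=(0.763, 1.765)
t=5.000: state=(0.835, 1.530)
t=5.200: state=(0.927, 1.343)
t=5.400: state=(1.042, 1.197)
t=5.600: state=(1.181, 1.088)
t=5.800: state=(1.348, 1.013)
t=6.000: state=(1.545, 0.969)
t=6.020: state=(1.566, 0.966)
largest grid value and its neighbours: y(2.790)=6.58572, y(2.800)=6.58622, y(2.810)=6.58559
parabola through these three points peaks at t≈2.799 with y≈6.58622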